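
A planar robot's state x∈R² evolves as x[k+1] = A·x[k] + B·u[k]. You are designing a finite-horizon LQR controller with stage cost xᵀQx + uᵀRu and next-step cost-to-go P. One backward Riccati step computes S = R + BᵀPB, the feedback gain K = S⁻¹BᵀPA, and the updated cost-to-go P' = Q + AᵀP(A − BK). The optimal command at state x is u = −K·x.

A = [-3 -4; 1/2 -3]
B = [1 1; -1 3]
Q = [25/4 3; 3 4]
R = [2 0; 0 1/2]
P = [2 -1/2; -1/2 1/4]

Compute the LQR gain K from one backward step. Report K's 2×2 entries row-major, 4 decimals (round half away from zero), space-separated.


BᵀP = [2.5000 -0.7500; 0.5000 0.2500]
S = R + BᵀPB = [2 0; 0 1/2] + [3.2500 0.2500; 0.2500 1.2500] = [5.2500 0.2500; 0.2500 1.7500]
BᵀPA = [-7.8750 -7.7500; -1.3750 -2.7500]
K = S⁻¹·BᵀPA = [-1.4726 -1.4110; -0.5753 -1.3699]
A−BK = [-0.9521 -1.2192; 0.7534 -0.3014]
AᵀP(A−BK) = [7.1747 7.1301; 7.1301 7.5479]
P' = Q + AᵀP(A−BK) = [13.4247 10.1301; 10.1301 11.5479]
tr(P') = 24.9726

-1.4726 -1.4110 -0.5753 -1.3699


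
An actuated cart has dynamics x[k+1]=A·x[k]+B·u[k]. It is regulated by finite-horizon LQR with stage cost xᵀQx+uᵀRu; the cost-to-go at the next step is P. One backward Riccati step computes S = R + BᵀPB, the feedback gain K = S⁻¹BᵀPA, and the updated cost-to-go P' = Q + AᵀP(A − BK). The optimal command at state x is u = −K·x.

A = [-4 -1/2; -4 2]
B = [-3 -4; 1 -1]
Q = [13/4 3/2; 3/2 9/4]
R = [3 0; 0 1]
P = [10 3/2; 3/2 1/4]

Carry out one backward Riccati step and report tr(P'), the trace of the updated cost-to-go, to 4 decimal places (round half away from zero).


6.9207

BᵀP = [-28.5000 -4.2500; -41.5000 -6.2500]
S = R + BᵀPB = [3 0; 0 1] + [81.2500 118.2500; 118.2500 172.2500] = [84.2500 118.2500; 118.2500 173.2500]
BᵀPA = [131.0000 5.7500; 191.0000 8.2500]
K = S⁻¹·BᵀPA = [0.1794 0.0336; 0.9800 0.0247]
A−BK = [0.4582 -0.3004; -3.1993 1.9910]
AᵀP(A−BK) = [1.3176 -0.1166; -0.1166 0.1031]
P' = Q + AᵀP(A−BK) = [4.5676 1.3834; 1.3834 2.3531]
tr(P') = 6.9207


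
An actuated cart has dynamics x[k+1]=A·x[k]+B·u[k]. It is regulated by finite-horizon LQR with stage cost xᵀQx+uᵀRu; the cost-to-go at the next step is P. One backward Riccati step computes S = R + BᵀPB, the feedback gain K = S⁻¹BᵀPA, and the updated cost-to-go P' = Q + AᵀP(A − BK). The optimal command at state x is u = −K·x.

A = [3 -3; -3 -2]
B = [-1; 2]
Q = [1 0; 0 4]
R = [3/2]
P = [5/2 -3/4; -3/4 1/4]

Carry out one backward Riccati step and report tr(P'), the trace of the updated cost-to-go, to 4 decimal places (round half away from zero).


15.4609

BᵀP = [-4.0000 1.2500]
S = R + BᵀPB = [3/2] + [6.5000] = [8.0000]
BᵀPA = [-15.7500 9.5000]
K = S⁻¹·BᵀPA = [-1.9688 1.1875]
A−BK = [1.0313 -1.8125; 0.9375 -4.3750]
AᵀP(A−BK) = [7.2422 -4.5469; -4.5469 3.2188]
P' = Q + AᵀP(A−BK) = [8.2422 -4.5469; -4.5469 7.2188]
tr(P') = 15.4609


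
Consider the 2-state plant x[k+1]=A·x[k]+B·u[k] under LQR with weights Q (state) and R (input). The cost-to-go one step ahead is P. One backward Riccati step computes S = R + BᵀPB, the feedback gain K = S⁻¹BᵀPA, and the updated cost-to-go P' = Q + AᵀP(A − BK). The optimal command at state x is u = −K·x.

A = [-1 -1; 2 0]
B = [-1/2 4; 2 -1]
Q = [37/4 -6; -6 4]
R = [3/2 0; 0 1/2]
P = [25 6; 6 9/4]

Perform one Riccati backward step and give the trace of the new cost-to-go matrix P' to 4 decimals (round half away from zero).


14.2039

BᵀP = [-0.5000 1.5000; 94.0000 21.7500]
S = R + BᵀPB = [3/2 0; 0 1/2] + [3.2500 -3.5000; -3.5000 354.2500] = [4.7500 -3.5000; -3.5000 354.7500]
BᵀPA = [3.5000 0.5000; -50.5000 -94.0000]
K = S⁻¹·BᵀPA = [0.6366 -0.0906; -0.1361 -0.2659]
A−BK = [-0.1374 0.0182; 0.5908 -0.0846]
AᵀP(A−BK) = [0.9003 -0.1092; -0.1092 0.0536]
P' = Q + AᵀP(A−BK) = [10.1503 -6.1092; -6.1092 4.0536]
tr(P') = 14.2039


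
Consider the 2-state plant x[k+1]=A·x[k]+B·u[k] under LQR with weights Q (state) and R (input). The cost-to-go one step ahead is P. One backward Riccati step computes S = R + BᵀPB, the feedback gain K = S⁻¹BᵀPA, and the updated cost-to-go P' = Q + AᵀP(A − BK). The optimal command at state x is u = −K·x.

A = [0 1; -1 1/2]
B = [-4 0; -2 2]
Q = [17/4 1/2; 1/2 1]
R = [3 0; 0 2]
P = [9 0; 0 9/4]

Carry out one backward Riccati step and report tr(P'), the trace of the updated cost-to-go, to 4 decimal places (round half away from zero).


BᵀP = [-36.0000 -4.5000; 0.0000 4.5000]
S = R + BᵀPB = [3 0; 0 2] + [153.0000 -9.0000; -9.0000 9.0000] = [156.0000 -9.0000; -9.0000 11.0000]
BᵀPA = [4.5000 -38.2500; -4.5000 2.2500]
K = S⁻¹·BᵀPA = [0.0055 -0.2450; -0.4046 0.0041]
A−BK = [0.0220 0.0202; -0.1798 0.0018]
AᵀP(A−BK) = [0.4046 -0.0041; -0.0041 0.1837]
P' = Q + AᵀP(A−BK) = [4.6546 0.4959; 0.4959 1.1837]
tr(P') = 5.8383

5.8383


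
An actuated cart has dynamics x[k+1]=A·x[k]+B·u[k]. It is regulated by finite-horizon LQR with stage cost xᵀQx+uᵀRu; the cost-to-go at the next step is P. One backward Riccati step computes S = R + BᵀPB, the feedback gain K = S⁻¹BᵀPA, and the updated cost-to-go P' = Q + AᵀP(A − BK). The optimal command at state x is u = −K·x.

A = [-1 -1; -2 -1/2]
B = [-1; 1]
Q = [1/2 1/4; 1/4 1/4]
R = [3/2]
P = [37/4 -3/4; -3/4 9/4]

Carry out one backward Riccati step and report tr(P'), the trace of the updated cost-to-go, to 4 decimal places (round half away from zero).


18.9763

BᵀP = [-10.0000 3.0000]
S = R + BᵀPB = [3/2] + [13.0000] = [14.5000]
BᵀPA = [4.0000 8.5000]
K = S⁻¹·BᵀPA = [0.2759 0.5862]
A−BK = [-0.7241 -0.4138; -2.2759 -1.0862]
AᵀP(A−BK) = [14.1466 7.2802; 7.2802 4.0797]
P' = Q + AᵀP(A−BK) = [14.6466 7.5302; 7.5302 4.3297]
tr(P') = 18.9763


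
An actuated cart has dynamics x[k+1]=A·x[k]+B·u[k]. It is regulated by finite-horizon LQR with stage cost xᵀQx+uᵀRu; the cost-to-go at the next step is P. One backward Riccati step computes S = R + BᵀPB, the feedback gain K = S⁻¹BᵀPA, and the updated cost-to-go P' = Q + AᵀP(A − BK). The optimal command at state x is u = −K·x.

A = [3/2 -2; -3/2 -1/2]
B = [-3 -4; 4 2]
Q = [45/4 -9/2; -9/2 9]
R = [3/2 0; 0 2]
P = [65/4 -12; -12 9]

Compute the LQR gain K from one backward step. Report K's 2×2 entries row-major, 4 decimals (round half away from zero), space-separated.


-0.2711 0.0850 -0.1807 0.2038

BᵀP = [-96.7500 72.0000; -89.0000 66.0000]
S = R + BᵀPB = [3/2 0; 0 2] + [578.2500 531.0000; 531.0000 488.0000] = [579.7500 531.0000; 531.0000 490.0000]
BᵀPA = [-253.1250 157.5000; -232.5000 145.0000]
K = S⁻¹·BᵀPA = [-0.2711 0.0850; -0.1807 0.2038]
A−BK = [-0.0361 -0.9298; -0.0542 -1.2477]
AᵀP(A−BK) = [0.1762 -0.0994; -0.0994 0.3106]
P' = Q + AᵀP(A−BK) = [11.4262 -4.5994; -4.5994 9.3106]
tr(P') = 20.7368


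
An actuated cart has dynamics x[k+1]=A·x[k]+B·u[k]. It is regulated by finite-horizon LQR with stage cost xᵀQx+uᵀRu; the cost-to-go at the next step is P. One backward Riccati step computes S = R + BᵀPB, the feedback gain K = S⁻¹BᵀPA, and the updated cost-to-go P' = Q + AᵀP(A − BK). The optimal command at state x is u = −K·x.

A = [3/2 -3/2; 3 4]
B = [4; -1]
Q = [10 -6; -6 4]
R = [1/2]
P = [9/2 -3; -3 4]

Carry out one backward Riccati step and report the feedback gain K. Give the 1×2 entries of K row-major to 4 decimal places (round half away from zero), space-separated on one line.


BᵀP = [21.0000 -16.0000]
S = R + BᵀPB = [1/2] + [100.0000] = [100.5000]
BᵀPA = [-16.5000 -95.5000]
K = S⁻¹·BᵀPA = [-0.1642 -0.9502]
A−BK = [2.1567 2.3010; 2.8358 3.0498]
AᵀP(A−BK) = [16.4160 17.6959; 17.6959 19.3762]
P' = Q + AᵀP(A−BK) = [26.4160 11.6959; 11.6959 23.3762]
tr(P') = 49.7923

-0.1642 -0.9502


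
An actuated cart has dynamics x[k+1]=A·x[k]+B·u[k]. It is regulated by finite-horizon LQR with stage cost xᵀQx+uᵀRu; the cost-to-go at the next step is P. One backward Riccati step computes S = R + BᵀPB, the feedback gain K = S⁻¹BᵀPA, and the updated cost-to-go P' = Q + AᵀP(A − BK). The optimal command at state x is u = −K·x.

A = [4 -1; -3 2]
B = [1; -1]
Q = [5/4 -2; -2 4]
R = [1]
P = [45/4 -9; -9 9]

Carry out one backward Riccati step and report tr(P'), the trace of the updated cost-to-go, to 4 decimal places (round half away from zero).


BᵀP = [20.2500 -18.0000]
S = R + BᵀPB = [1] + [38.2500] = [39.2500]
BᵀPA = [135.0000 -56.2500]
K = S⁻¹·BᵀPA = [3.4395 -1.4331]
A−BK = [0.5605 0.4331; 0.4395 0.5669]
AᵀP(A−BK) = [12.6688 -4.5287; -4.5287 2.6369]
P' = Q + AᵀP(A−BK) = [13.9188 -6.5287; -6.5287 6.6369]
tr(P') = 20.5557

20.5557


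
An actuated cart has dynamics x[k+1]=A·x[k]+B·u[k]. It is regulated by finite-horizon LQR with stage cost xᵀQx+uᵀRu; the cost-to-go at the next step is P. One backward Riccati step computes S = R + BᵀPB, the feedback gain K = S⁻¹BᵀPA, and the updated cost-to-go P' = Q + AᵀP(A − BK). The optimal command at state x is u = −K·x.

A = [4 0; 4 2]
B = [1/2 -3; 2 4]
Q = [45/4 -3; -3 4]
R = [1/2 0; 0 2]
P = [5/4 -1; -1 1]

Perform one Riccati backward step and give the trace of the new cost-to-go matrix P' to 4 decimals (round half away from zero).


BᵀP = [-1.3750 1.5000; -7.7500 7.0000]
S = R + BᵀPB = [1/2 0; 0 2] + [2.3125 10.1250; 10.1250 51.2500] = [2.8125 10.1250; 10.1250 53.2500]
BᵀPA = [0.5000 3.0000; -3.0000 14.0000]
K = S⁻¹·BᵀPA = [1.2063 0.3810; -0.2857 0.1905]
A−BK = [2.5397 0.3810; 2.7302 0.4762]
AᵀP(A−BK) = [2.5397 0.3810; 0.3810 0.1905]
P' = Q + AᵀP(A−BK) = [13.7897 -2.6190; -2.6190 4.1905]
tr(P') = 17.9802

17.9802


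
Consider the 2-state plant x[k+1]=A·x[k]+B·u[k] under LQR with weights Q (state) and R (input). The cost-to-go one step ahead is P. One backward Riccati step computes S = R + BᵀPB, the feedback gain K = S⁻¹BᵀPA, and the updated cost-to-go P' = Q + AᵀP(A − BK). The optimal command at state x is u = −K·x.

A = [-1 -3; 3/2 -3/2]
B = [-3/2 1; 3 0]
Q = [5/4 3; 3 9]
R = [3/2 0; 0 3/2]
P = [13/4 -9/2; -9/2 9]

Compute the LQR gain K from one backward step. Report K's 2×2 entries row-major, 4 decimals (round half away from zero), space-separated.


BᵀP = [-18.3750 33.7500; 3.2500 -4.5000]
S = R + BᵀPB = [3/2 0; 0 3/2] + [128.8125 -18.3750; -18.3750 3.2500] = [130.3125 -18.3750; -18.3750 4.7500]
BᵀPA = [69.0000 4.5000; -10.0000 -3.0000]
K = S⁻¹·BᵀPA = [0.5118 -0.1200; -0.1253 -1.0956]
A−BK = [-0.1070 -2.0843; -0.0355 -1.1401]
AᵀP(A−BK) = [0.4309 0.3209; 0.3209 6.2529]
P' = Q + AᵀP(A−BK) = [1.6809 3.3209; 3.3209 15.2529]
tr(P') = 16.9338

0.5118 -0.1200 -0.1253 -1.0956


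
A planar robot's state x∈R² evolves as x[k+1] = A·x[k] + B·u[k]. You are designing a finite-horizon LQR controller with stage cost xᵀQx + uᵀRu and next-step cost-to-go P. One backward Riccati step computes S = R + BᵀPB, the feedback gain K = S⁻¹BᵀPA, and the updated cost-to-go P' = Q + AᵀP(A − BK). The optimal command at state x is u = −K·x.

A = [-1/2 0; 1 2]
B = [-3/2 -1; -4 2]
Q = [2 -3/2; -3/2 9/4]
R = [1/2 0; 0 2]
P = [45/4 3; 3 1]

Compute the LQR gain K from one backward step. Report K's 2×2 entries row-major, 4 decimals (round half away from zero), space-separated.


BᵀP = [-28.8750 -8.5000; -5.2500 -1.0000]
S = R + BᵀPB = [1/2 0; 0 2] + [77.3125 11.8750; 11.8750 3.2500] = [77.8125 11.8750; 11.8750 5.2500]
BᵀPA = [5.9375 -17.0000; 1.6250 -2.0000]
K = S⁻¹·BᵀPA = [0.0444 -0.2449; 0.2091 0.1729]
A−BK = [-0.2243 -0.1944; 0.7593 0.6748]
AᵀP(A−BK) = [0.2091 0.1729; 0.1729 0.1832]
P' = Q + AᵀP(A−BK) = [2.2091 -1.3271; -1.3271 2.4332]
tr(P') = 4.6423

0.0444 -0.2449 0.2091 0.1729


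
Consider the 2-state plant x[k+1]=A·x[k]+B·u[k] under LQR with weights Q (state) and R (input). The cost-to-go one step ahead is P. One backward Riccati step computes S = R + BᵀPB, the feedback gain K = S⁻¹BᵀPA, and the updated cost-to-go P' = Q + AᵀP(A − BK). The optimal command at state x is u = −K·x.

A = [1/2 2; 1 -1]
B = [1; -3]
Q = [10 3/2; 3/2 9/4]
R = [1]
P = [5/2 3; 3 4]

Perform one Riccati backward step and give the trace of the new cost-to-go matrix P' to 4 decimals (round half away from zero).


14.1512

BᵀP = [-6.5000 -9.0000]
S = R + BᵀPB = [1] + [20.5000] = [21.5000]
BᵀPA = [-12.2500 -4.0000]
K = S⁻¹·BᵀPA = [-0.5698 -0.1860]
A−BK = [1.0698 2.1860; -0.7093 -1.5581]
AᵀP(A−BK) = [0.6453 0.7209; 0.7209 1.2558]
P' = Q + AᵀP(A−BK) = [10.6453 2.2209; 2.2209 3.5058]
tr(P') = 14.1512


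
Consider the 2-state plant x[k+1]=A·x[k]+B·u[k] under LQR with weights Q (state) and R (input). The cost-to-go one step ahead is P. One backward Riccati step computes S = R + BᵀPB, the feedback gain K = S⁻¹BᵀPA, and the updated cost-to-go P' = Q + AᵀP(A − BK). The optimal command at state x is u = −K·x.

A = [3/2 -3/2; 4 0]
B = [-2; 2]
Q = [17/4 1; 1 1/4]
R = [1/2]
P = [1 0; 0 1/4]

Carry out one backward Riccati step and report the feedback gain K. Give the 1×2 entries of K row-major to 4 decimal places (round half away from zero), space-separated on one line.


BᵀP = [-2.0000 0.5000]
S = R + BᵀPB = [1/2] + [5.0000] = [5.5000]
BᵀPA = [-1.0000 3.0000]
K = S⁻¹·BᵀPA = [-0.1818 0.5455]
A−BK = [1.1364 -0.4091; 4.3636 -1.0909]
AᵀP(A−BK) = [6.0682 -1.7045; -1.7045 0.6136]
P' = Q + AᵀP(A−BK) = [10.3182 -0.7045; -0.7045 0.8636]
tr(P') = 11.1818

-0.1818 0.5455


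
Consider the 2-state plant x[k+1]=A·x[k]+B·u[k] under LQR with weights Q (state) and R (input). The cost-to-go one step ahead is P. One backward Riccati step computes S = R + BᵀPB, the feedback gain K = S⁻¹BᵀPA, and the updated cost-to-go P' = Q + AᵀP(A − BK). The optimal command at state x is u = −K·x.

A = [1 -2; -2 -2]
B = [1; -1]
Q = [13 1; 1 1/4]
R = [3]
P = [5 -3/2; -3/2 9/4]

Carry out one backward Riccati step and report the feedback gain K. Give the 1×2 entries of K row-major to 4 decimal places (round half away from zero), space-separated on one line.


1.0566 -0.4151

BᵀP = [6.5000 -3.7500]
S = R + BᵀPB = [3] + [10.2500] = [13.2500]
BᵀPA = [14.0000 -5.5000]
K = S⁻¹·BᵀPA = [1.0566 -0.4151]
A−BK = [-0.0566 -1.5849; -0.9434 -2.4151]
AᵀP(A−BK) = [5.2075 1.8113; 1.8113 14.7170]
P' = Q + AᵀP(A−BK) = [18.2075 2.8113; 2.8113 14.9670]
tr(P') = 33.1745


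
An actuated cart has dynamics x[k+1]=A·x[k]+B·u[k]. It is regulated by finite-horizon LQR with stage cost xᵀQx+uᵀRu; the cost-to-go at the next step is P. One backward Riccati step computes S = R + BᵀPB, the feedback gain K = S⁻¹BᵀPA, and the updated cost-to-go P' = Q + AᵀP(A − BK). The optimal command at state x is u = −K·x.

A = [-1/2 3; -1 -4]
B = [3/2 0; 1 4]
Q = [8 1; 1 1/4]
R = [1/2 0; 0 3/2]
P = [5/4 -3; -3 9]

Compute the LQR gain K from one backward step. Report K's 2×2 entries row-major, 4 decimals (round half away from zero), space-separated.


BᵀP = [-1.1250 4.5000; -12.0000 36.0000]
S = R + BᵀPB = [1/2 0; 0 3/2] + [2.8125 18.0000; 18.0000 144.0000] = [3.3125 18.0000; 18.0000 145.5000]
BᵀPA = [-3.9375 -21.3750; -30.0000 -180.0000]
K = S⁻¹·BᵀPA = [-0.2083 0.8226; -0.1804 -1.3389]
A−BK = [-0.1875 1.7662; -0.0700 0.5329]
AᵀP(A−BK) = [0.0798 0.1976; 0.1976 3.8350]
P' = Q + AᵀP(A−BK) = [8.0798 1.1976; 1.1976 4.0850]
tr(P') = 12.1648

-0.2083 0.8226 -0.1804 -1.3389


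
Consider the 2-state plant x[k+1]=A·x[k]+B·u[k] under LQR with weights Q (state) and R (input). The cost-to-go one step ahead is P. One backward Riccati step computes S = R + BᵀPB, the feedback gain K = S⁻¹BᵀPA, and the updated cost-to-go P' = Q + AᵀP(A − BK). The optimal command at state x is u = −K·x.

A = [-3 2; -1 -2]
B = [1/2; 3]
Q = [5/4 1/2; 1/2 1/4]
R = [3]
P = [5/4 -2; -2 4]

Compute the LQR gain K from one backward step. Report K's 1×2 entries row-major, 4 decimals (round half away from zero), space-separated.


0.1538 -0.9831

BᵀP = [-5.3750 11.0000]
S = R + BᵀPB = [3] + [30.3125] = [33.3125]
BᵀPA = [5.1250 -32.7500]
K = S⁻¹·BᵀPA = [0.1538 -0.9831]
A−BK = [-3.0769 2.4916; -1.4615 0.9493]
AᵀP(A−BK) = [2.4615 -2.4615; -2.4615 4.8030]
P' = Q + AᵀP(A−BK) = [3.7115 -1.9615; -1.9615 5.0530]
tr(P') = 8.7645


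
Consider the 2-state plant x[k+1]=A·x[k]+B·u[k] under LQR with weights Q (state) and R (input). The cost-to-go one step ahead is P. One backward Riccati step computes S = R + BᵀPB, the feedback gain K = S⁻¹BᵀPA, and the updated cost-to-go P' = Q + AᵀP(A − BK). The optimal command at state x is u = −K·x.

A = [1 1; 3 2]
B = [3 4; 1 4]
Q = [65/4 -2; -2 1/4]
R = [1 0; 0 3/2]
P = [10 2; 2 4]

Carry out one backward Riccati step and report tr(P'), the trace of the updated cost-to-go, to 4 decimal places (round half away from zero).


BᵀP = [32.0000 10.0000; 48.0000 24.0000]
S = R + BᵀPB = [1 0; 0 3/2] + [106.0000 168.0000; 168.0000 288.0000] = [107.0000 168.0000; 168.0000 289.5000]
BᵀPA = [62.0000 52.0000; 120.0000 96.0000]
K = S⁻¹·BᵀPA = [-0.8033 -0.3902; 0.8807 0.5580]
A−BK = [-0.1128 -0.0616; 0.2807 0.1580]
AᵀP(A−BK) = [2.1243 1.2272; 1.2272 0.7183]
P' = Q + AᵀP(A−BK) = [18.3743 -0.7728; -0.7728 0.9683]
tr(P') = 19.3425

19.3425


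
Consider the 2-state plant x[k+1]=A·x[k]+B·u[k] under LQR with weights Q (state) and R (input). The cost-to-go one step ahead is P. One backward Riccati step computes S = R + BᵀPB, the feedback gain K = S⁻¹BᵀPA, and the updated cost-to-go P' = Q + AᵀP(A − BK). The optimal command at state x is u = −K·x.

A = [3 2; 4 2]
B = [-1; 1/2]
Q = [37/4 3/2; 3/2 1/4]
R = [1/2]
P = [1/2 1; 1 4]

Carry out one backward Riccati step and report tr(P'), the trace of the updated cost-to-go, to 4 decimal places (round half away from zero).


108.0000

BᵀP = [0.0000 1.0000]
S = R + BᵀPB = [1/2] + [0.5000] = [1.0000]
BᵀPA = [4.0000 2.0000]
K = S⁻¹·BᵀPA = [4.0000 2.0000]
A−BK = [7.0000 4.0000; 2.0000 1.0000]
AᵀP(A−BK) = [76.5000 41.0000; 41.0000 22.0000]
P' = Q + AᵀP(A−BK) = [85.7500 42.5000; 42.5000 22.2500]
tr(P') = 108.0000


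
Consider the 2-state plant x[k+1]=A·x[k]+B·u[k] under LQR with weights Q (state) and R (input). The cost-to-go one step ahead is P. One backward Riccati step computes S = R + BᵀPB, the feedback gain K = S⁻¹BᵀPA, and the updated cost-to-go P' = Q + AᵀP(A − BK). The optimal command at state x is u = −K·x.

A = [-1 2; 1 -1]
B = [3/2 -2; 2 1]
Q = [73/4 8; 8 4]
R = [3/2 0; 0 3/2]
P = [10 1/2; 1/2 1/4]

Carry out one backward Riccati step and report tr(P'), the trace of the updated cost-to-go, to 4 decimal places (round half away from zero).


23.7651

BᵀP = [16.0000 1.2500; -19.5000 -0.7500]
S = R + BᵀPB = [3/2 0; 0 3/2] + [26.5000 -30.7500; -30.7500 38.2500] = [28.0000 -30.7500; -30.7500 39.7500]
BᵀPA = [-14.7500 30.7500; 18.7500 -38.2500]
K = S⁻¹·BᵀPA = [-0.0582 0.2755; 0.4267 -0.7492]
A−BK = [-0.0594 0.0885; 0.6898 -0.8018]
AᵀP(A−BK) = [0.3914 -0.6400; -0.6400 1.1237]
P' = Q + AᵀP(A−BK) = [18.6414 7.3600; 7.3600 5.1237]
tr(P') = 23.7651


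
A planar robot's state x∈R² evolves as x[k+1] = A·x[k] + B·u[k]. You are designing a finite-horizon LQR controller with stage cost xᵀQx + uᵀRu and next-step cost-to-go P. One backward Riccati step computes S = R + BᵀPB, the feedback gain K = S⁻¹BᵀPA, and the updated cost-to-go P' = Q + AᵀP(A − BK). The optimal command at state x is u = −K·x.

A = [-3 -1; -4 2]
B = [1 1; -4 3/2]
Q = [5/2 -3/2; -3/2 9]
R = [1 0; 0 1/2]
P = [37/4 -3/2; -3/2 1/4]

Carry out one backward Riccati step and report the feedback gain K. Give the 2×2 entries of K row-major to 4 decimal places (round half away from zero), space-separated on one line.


BᵀP = [15.2500 -2.5000; 7.0000 -1.1250]
S = R + BᵀPB = [1 0; 0 1/2] + [25.2500 11.5000; 11.5000 5.3125] = [26.2500 11.5000; 11.5000 5.8125]
BᵀPA = [-35.7500 -20.2500; -16.5000 -9.2500]
K = S⁻¹·BᵀPA = [-0.8878 -0.5573; -1.0822 -0.4889]
A−BK = [-1.0300 0.0461; -5.9277 0.5042]
AᵀP(A−BK) = [1.6549 0.7617; 0.7617 0.4435]
P' = Q + AᵀP(A−BK) = [4.1549 -0.7383; -0.7383 9.4435]
tr(P') = 13.5984

-0.8878 -0.5573 -1.0822 -0.4889


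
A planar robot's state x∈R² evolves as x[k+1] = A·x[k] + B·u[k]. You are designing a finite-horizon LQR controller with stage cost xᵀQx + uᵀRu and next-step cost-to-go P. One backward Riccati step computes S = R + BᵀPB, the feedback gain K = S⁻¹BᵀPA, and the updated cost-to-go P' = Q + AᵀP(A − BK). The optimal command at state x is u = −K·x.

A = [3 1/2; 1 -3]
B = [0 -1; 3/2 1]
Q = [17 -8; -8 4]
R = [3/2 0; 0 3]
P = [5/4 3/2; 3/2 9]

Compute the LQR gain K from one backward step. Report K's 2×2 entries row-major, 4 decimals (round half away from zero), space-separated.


1.1907 -1.5759 -0.5019 -0.4533

BᵀP = [2.2500 13.5000; 0.2500 7.5000]
S = R + BᵀPB = [3/2 0; 0 3] + [20.2500 11.2500; 11.2500 7.2500] = [21.7500 11.2500; 11.2500 10.2500]
BᵀPA = [20.2500 -39.3750; 8.2500 -22.3750]
K = S⁻¹·BᵀPA = [1.1907 -1.5759; -0.5019 -0.4533]
A−BK = [2.4981 0.0467; -0.2840 -0.1829]
AᵀP(A−BK) = [9.2802 -2.2237; -2.2237 4.6196]
P' = Q + AᵀP(A−BK) = [26.2802 -10.2237; -10.2237 8.6196]
tr(P') = 34.8998


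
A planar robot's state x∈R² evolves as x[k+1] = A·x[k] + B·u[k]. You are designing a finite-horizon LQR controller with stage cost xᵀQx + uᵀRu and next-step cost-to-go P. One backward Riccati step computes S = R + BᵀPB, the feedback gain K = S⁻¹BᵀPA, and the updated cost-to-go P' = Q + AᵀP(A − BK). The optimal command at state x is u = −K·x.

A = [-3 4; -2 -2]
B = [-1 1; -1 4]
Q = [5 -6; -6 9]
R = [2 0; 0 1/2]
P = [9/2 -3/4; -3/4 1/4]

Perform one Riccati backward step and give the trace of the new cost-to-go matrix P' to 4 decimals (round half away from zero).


BᵀP = [-3.7500 0.5000; 1.5000 0.2500]
S = R + BᵀPB = [2 0; 0 1/2] + [3.2500 -1.7500; -1.7500 2.5000] = [5.2500 -1.7500; -1.7500 3.0000]
BᵀPA = [10.2500 -16.0000; -5.0000 5.5000]
K = S⁻¹·BᵀPA = [1.7340 -3.0246; -0.6552 0.0690]
A−BK = [-0.6108 0.9064; 2.3547 -5.3005]
AᵀP(A−BK) = [11.4507 -20.1527; -20.1527 36.2266]
P' = Q + AᵀP(A−BK) = [16.4507 -26.1527; -26.1527 45.2266]
tr(P') = 61.6773

61.6773


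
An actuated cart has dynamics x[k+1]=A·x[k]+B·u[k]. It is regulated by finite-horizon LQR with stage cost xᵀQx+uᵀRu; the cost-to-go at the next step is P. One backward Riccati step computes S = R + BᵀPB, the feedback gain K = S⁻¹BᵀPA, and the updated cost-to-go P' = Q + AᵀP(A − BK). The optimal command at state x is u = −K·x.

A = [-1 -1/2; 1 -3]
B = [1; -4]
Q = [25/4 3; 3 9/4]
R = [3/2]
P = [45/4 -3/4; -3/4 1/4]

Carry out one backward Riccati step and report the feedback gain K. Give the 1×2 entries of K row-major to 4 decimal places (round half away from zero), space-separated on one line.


-0.7033 -0.0824

BᵀP = [14.2500 -1.7500]
S = R + BᵀPB = [3/2] + [21.2500] = [22.7500]
BᵀPA = [-16.0000 -1.8750]
K = S⁻¹·BᵀPA = [-0.7033 -0.0824]
A−BK = [-0.2967 -0.4176; -1.8132 -3.3297]
AᵀP(A−BK) = [1.7473 1.6813; 1.6813 2.6580]
P' = Q + AᵀP(A−BK) = [7.9973 4.6813; 4.6813 4.9080]
tr(P') = 12.9052


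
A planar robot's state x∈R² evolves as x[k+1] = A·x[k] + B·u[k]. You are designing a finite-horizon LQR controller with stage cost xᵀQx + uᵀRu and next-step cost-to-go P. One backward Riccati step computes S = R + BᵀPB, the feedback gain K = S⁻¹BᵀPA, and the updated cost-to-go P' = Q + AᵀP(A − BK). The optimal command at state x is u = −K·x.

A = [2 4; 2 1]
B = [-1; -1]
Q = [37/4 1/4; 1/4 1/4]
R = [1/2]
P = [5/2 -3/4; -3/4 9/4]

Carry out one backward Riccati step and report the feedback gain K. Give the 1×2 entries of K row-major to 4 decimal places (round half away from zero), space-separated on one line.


BᵀP = [-1.7500 -1.5000]
S = R + BᵀPB = [1/2] + [3.2500] = [3.7500]
BᵀPA = [-6.5000 -8.5000]
K = S⁻¹·BᵀPA = [-1.7333 -2.2667]
A−BK = [0.2667 1.7333; 0.2667 -1.2667]
AᵀP(A−BK) = [1.7333 2.2667; 2.2667 16.9833]
P' = Q + AᵀP(A−BK) = [10.9833 2.5167; 2.5167 17.2333]
tr(P') = 28.2167

-1.7333 -2.2667


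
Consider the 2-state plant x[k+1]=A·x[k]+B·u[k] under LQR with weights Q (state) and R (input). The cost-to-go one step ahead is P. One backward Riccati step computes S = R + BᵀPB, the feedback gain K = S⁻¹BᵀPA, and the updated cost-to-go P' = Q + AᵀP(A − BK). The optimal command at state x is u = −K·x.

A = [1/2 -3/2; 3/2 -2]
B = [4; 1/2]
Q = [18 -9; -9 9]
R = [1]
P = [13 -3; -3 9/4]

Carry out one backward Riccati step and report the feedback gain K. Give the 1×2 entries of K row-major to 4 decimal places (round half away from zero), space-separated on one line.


0.0452 -0.2733

BᵀP = [50.5000 -10.8750]
S = R + BᵀPB = [1] + [196.5625] = [197.5625]
BᵀPA = [8.9375 -54.0000]
K = S⁻¹·BᵀPA = [0.0452 -0.2733]
A−BK = [0.3190 -0.4067; 1.4774 -1.8633]
AᵀP(A−BK) = [3.4082 -4.3071; -4.3071 5.4901]
P' = Q + AᵀP(A−BK) = [21.4082 -13.3071; -13.3071 14.4901]
tr(P') = 35.8983


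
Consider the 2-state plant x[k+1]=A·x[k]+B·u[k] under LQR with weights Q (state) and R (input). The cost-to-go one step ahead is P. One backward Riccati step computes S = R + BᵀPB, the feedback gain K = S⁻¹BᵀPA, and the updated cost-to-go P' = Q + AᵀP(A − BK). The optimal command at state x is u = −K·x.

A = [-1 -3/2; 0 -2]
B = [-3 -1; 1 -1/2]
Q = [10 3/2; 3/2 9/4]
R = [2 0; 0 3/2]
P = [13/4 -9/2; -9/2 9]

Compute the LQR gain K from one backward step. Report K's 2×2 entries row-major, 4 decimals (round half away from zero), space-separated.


0.2050 -0.3995 0.1540 1.0793

BᵀP = [-14.2500 22.5000; -1.0000 0.0000]
S = R + BᵀPB = [2 0; 0 3/2] + [65.2500 3.0000; 3.0000 1.0000] = [67.2500 3.0000; 3.0000 2.5000]
BᵀPA = [14.2500 -23.6250; 1.0000 1.5000]
K = S⁻¹·BᵀPA = [0.2050 -0.3995; 0.1540 1.0793]
A−BK = [-0.2310 -1.6190; -0.1280 -1.0609]
AᵀP(A−BK) = [0.1744 0.4878; 0.4878 5.2565]
P' = Q + AᵀP(A−BK) = [10.1744 1.9878; 1.9878 7.5065]
tr(P') = 17.6809


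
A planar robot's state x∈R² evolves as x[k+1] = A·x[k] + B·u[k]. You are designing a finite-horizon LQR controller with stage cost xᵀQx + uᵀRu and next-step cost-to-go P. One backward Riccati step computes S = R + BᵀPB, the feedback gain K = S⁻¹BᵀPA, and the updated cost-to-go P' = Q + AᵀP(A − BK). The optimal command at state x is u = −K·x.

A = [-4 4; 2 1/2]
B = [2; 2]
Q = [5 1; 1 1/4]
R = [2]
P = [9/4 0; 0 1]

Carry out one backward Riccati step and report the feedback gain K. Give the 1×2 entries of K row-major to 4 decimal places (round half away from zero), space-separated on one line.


BᵀP = [4.5000 2.0000]
S = R + BᵀPB = [2] + [13.0000] = [15.0000]
BᵀPA = [-14.0000 19.0000]
K = S⁻¹·BᵀPA = [-0.9333 1.2667]
A−BK = [-2.1333 1.4667; 3.8667 -2.0333]
AᵀP(A−BK) = [26.9333 -17.2667; -17.2667 12.1833]
P' = Q + AᵀP(A−BK) = [31.9333 -16.2667; -16.2667 12.4333]
tr(P') = 44.3667

-0.9333 1.2667


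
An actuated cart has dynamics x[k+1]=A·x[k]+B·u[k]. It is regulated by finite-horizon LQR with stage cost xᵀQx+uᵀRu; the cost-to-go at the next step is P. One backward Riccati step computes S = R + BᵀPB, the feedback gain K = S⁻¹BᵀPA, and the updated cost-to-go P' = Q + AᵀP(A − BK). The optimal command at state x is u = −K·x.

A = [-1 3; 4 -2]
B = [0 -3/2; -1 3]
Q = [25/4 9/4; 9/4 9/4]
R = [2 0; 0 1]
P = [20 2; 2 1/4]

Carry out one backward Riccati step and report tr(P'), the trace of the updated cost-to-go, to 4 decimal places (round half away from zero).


BᵀP = [-2.0000 -0.2500; -24.0000 -2.2500]
S = R + BᵀPB = [2 0; 0 1] + [0.2500 2.2500; 2.2500 29.2500] = [2.2500 2.2500; 2.2500 30.2500]
BᵀPA = [1.0000 -5.5000; 15.0000 -67.5000]
K = S⁻¹·BᵀPA = [-0.0556 -0.2302; 0.5000 -2.2143]
A−BK = [-0.2500 -0.3214; 2.4444 4.4127]
AᵀP(A−BK) = [0.5556 -0.5556; -0.5556 6.2698]
P' = Q + AᵀP(A−BK) = [6.8056 1.6944; 1.6944 8.5198]
tr(P') = 15.3254

15.3254


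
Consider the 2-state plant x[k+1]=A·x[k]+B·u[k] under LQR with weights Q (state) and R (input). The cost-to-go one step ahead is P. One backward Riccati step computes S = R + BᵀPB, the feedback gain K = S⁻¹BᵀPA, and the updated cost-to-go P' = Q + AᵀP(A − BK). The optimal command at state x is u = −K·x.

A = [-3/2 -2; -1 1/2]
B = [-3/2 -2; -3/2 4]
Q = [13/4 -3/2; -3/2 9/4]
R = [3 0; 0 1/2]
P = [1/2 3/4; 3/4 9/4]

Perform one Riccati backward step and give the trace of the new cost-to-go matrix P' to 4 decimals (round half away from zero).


7.0775

BᵀP = [-1.8750 -4.5000; 2.0000 7.5000]
S = R + BᵀPB = [3 0; 0 1/2] + [9.5625 -14.2500; -14.2500 26.0000] = [12.5625 -14.2500; -14.2500 26.5000]
BᵀPA = [7.3125 1.5000; -10.5000 -0.2500]
K = S⁻¹·BᵀPA = [0.3401 0.2787; -0.2134 0.1404]
A−BK = [-1.4166 -1.3011; 0.3635 0.3563]
AᵀP(A−BK) = [0.8980 0.7491; 0.7491 0.6796]
P' = Q + AᵀP(A−BK) = [4.1480 -0.7509; -0.7509 2.9296]
tr(P') = 7.0775


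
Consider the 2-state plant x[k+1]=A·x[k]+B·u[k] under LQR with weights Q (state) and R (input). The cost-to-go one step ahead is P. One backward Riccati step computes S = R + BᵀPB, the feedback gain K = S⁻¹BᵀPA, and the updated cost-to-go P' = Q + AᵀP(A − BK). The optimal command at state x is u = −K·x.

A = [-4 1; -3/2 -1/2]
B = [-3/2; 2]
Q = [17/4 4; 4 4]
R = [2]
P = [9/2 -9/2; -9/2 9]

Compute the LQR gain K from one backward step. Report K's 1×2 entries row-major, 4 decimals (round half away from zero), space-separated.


0.3444 -0.3744

BᵀP = [-15.7500 24.7500]
S = R + BᵀPB = [2] + [73.1250] = [75.1250]
BᵀPA = [25.8750 -28.1250]
K = S⁻¹·BᵀPA = [0.3444 -0.3744]
A−BK = [-3.4834 0.4384; -2.1889 0.2488]
AᵀP(A−BK) = [29.3380 -3.8130; -3.8130 0.7207]
P' = Q + AᵀP(A−BK) = [33.5880 0.1870; 0.1870 4.7207]
tr(P') = 38.3087


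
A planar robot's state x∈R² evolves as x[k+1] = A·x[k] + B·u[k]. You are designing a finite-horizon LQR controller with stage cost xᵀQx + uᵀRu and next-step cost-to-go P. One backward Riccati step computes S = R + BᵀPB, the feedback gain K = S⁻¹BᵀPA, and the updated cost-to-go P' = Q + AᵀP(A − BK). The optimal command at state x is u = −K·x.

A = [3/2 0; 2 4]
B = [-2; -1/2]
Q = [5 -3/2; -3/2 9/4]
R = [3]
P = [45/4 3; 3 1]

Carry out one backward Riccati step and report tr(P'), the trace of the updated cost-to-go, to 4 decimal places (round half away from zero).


BᵀP = [-24.0000 -6.5000]
S = R + BᵀPB = [3] + [51.2500] = [54.2500]
BᵀPA = [-49.0000 -26.0000]
K = S⁻¹·BᵀPA = [-0.9032 -0.4793]
A−BK = [-0.3065 -0.9585; 1.5484 3.7604]
AᵀP(A−BK) = [3.0544 2.5161; 2.5161 3.5392]
P' = Q + AᵀP(A−BK) = [8.0544 1.0161; 1.0161 5.7892]
tr(P') = 13.8436

13.8436


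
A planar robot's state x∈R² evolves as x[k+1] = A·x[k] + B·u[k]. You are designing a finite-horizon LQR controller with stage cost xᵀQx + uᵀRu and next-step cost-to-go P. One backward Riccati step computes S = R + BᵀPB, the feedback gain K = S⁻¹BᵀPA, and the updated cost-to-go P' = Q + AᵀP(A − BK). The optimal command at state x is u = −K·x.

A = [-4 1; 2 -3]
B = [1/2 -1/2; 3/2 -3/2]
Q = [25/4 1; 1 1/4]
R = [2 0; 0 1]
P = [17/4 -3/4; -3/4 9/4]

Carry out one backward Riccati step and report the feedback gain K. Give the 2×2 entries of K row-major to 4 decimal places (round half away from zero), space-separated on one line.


BᵀP = [1.0000 3.0000; -1.0000 -3.0000]
S = R + BᵀPB = [2 0; 0 1] + [5.0000 -5.0000; -5.0000 5.0000] = [7.0000 -5.0000; -5.0000 6.0000]
BᵀPA = [2.0000 -8.0000; -2.0000 8.0000]
K = S⁻¹·BᵀPA = [0.1176 -0.4706; -0.2353 0.9412]
A−BK = [-4.1765 1.7059; 1.4706 -0.8824]
AᵀP(A−BK) = [88.2941 -38.1765; -38.1765 17.7059]
P' = Q + AᵀP(A−BK) = [94.5441 -37.1765; -37.1765 17.9559]
tr(P') = 112.5000

0.1176 -0.4706 -0.2353 0.9412


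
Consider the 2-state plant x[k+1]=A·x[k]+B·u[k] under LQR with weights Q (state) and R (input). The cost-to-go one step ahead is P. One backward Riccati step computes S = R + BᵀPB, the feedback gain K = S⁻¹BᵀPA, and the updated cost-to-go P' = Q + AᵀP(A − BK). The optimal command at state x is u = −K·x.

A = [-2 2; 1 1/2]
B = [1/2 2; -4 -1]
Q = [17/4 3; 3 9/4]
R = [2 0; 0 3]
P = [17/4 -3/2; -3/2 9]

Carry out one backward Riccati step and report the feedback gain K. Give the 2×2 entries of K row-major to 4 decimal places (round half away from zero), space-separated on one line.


BᵀP = [8.1250 -36.7500; 10.0000 -12.0000]
S = R + BᵀPB = [2 0; 0 3] + [151.0625 53.0000; 53.0000 32.0000] = [153.0625 53.0000; 53.0000 35.0000]
BᵀPA = [-53.0000 -2.1250; -32.0000 14.0000]
K = S⁻¹·BᵀPA = [-0.0624 -0.3204; -0.8198 0.8851]
A−BK = [-0.3292 0.3899; -0.0694 0.1036]
AᵀP(A−BK) = [2.4594 -2.6554; -2.6554 3.1773]
P' = Q + AᵀP(A−BK) = [6.7094 0.3446; 0.3446 5.4273]
tr(P') = 12.1367

-0.0624 -0.3204 -0.8198 0.8851


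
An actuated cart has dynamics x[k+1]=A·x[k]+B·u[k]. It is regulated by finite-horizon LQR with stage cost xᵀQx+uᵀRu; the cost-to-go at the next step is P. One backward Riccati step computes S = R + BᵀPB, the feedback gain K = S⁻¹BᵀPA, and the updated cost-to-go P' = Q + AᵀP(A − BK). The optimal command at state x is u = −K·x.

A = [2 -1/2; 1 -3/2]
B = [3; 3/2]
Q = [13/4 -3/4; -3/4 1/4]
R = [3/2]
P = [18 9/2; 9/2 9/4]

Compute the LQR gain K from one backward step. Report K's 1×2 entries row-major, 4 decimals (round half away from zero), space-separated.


BᵀP = [60.7500 16.8750]
S = R + BᵀPB = [3/2] + [207.5625] = [209.0625]
BᵀPA = [138.3750 -55.6875]
K = S⁻¹·BᵀPA = [0.6619 -0.2664]
A−BK = [0.0143 0.2991; 0.0072 -1.1004]
AᵀP(A−BK) = [0.6619 -0.2664; -0.2664 1.4791]
P' = Q + AᵀP(A−BK) = [3.9119 -1.0164; -1.0164 1.7291]
tr(P') = 5.6410

0.6619 -0.2664


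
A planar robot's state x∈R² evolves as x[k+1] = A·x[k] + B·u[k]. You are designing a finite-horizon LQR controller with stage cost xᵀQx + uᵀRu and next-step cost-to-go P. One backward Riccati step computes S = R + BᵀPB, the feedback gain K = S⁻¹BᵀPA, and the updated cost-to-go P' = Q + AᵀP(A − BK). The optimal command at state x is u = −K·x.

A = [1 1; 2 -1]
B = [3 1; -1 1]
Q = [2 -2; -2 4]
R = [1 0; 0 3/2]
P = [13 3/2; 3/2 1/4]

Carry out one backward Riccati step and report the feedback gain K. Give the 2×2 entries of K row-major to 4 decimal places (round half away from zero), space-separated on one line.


0.3314 0.2951 0.2345 0.0242

BᵀP = [37.5000 4.2500; 14.5000 1.7500]
S = R + BᵀPB = [1 0; 0 3/2] + [108.2500 41.7500; 41.7500 16.2500] = [109.2500 41.7500; 41.7500 17.7500]
BᵀPA = [46.0000 33.2500; 18.0000 12.7500]
K = S⁻¹·BᵀPA = [0.3314 0.2951; 0.2345 0.0242]
A−BK = [-0.2288 0.0905; 2.0969 -0.7291]
AᵀP(A−BK) = [0.5328 -0.0102; -0.0102 0.1294]
P' = Q + AᵀP(A−BK) = [2.5328 -2.0102; -2.0102 4.1294]
tr(P') = 6.6622


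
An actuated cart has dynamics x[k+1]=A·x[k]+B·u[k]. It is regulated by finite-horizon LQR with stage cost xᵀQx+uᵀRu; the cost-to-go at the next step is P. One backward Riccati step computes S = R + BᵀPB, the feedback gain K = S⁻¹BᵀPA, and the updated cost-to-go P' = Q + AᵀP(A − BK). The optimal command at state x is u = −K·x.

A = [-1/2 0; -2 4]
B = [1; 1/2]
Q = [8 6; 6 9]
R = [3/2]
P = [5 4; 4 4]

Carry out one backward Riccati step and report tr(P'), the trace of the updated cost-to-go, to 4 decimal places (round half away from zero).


BᵀP = [7.0000 6.0000]
S = R + BᵀPB = [3/2] + [10.0000] = [11.5000]
BᵀPA = [-15.5000 24.0000]
K = S⁻¹·BᵀPA = [-1.3478 2.0870]
A−BK = [0.8478 -2.0870; -1.3261 2.9565]
AᵀP(A−BK) = [4.3587 -7.6522; -7.6522 13.9130]
P' = Q + AᵀP(A−BK) = [12.3587 -1.6522; -1.6522 22.9130]
tr(P') = 35.2717

35.2717


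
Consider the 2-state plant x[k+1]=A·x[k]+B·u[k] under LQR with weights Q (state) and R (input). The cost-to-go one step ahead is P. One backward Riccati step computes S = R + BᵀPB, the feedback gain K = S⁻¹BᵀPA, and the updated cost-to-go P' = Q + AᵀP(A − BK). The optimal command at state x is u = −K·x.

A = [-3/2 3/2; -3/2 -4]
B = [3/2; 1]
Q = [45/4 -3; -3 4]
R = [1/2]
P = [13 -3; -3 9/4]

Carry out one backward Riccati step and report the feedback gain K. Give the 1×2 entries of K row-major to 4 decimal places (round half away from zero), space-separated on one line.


-0.9293 1.4674

BᵀP = [16.5000 -2.2500]
S = R + BᵀPB = [1/2] + [22.5000] = [23.0000]
BᵀPA = [-21.3750 33.7500]
K = S⁻¹·BᵀPA = [-0.9293 1.4674]
A−BK = [-0.1060 -0.7011; -0.5707 -5.4674]
AᵀP(A−BK) = [0.9477 4.3655; 4.3655 51.7255]
P' = Q + AᵀP(A−BK) = [12.1977 1.3655; 1.3655 55.7255]
tr(P') = 67.9232


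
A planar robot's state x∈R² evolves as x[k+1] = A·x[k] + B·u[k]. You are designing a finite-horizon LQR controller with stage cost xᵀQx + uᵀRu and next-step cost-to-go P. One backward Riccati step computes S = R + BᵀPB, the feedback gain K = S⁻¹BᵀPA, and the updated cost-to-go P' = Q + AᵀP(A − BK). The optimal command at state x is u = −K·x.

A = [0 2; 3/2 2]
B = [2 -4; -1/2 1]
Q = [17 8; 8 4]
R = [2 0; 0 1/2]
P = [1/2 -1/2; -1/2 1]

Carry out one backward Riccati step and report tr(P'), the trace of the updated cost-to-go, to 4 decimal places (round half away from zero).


23.6725

BᵀP = [1.2500 -1.5000; -2.5000 3.0000]
S = R + BᵀPB = [2 0; 0 1/2] + [3.2500 -6.5000; -6.5000 13.0000] = [5.2500 -6.5000; -6.5000 13.5000]
BᵀPA = [-2.2500 -0.5000; 4.5000 1.0000]
K = S⁻¹·BᵀPA = [-0.0393 -0.0087; 0.3144 0.0699]
A−BK = [1.3362 2.2969; 1.1659 1.9258]
AᵀP(A−BK) = [0.7467 1.1659; 1.1659 1.9258]
P' = Q + AᵀP(A−BK) = [17.7467 9.1659; 9.1659 5.9258]
tr(P') = 23.6725


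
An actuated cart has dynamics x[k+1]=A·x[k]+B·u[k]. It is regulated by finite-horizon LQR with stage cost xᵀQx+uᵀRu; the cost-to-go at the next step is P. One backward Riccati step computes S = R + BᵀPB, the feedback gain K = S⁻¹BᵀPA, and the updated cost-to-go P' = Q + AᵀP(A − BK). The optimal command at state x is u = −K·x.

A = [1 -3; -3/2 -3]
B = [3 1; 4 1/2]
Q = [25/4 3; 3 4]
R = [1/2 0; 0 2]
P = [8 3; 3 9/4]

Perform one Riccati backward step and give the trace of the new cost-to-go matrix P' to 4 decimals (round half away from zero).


BᵀP = [36.0000 18.0000; 9.5000 4.1250]
S = R + BᵀPB = [1/2 0; 0 2] + [180.0000 45.0000; 45.0000 11.5625] = [180.5000 45.0000; 45.0000 13.5625]
BᵀPA = [9.0000 -162.0000; 3.3125 -40.8750]
K = S⁻¹·BᵀPA = [-0.0638 -0.8457; 0.4560 -0.2079]
A−BK = [0.7355 -0.2551; -1.4727 0.4867]
AᵀP(A−BK) = [3.1264 -1.0753; -1.0753 0.7526]
P' = Q + AᵀP(A−BK) = [9.3764 1.9247; 1.9247 4.7526]
tr(P') = 14.1290

14.1290


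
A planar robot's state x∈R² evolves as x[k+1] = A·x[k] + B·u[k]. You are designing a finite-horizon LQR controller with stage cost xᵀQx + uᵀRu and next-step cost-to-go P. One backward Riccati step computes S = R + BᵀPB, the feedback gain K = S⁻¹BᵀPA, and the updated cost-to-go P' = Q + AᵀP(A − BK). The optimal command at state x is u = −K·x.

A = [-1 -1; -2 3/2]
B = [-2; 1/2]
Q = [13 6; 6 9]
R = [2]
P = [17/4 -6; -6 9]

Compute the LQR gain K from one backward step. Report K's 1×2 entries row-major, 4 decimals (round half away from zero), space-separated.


-0.6466 1.0902

BᵀP = [-11.5000 16.5000]
S = R + BᵀPB = [2] + [31.2500] = [33.2500]
BᵀPA = [-21.5000 36.2500]
K = S⁻¹·BᵀPA = [-0.6466 1.0902]
A−BK = [-2.2932 1.1805; -1.6767 0.9549]
AᵀP(A−BK) = [2.3477 -2.3102; -2.3102 2.9793]
P' = Q + AᵀP(A−BK) = [15.3477 3.6898; 3.6898 11.9793]
tr(P') = 27.3271


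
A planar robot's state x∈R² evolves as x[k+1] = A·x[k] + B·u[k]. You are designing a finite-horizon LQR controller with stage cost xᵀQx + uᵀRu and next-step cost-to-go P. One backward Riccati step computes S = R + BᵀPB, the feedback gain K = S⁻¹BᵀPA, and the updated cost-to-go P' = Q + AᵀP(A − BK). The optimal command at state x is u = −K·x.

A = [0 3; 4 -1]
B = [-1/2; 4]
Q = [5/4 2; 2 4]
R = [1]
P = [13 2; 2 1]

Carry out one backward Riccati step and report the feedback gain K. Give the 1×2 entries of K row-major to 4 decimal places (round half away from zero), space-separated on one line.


BᵀP = [1.5000 3.0000]
S = R + BᵀPB = [1] + [11.2500] = [12.2500]
BᵀPA = [12.0000 1.5000]
K = S⁻¹·BᵀPA = [0.9796 0.1224]
A−BK = [0.4898 3.0612; 0.0816 -1.4898]
AᵀP(A−BK) = [4.2449 18.5306; 18.5306 105.8163]
P' = Q + AᵀP(A−BK) = [5.4949 20.5306; 20.5306 109.8163]
tr(P') = 115.3112

0.9796 0.1224
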